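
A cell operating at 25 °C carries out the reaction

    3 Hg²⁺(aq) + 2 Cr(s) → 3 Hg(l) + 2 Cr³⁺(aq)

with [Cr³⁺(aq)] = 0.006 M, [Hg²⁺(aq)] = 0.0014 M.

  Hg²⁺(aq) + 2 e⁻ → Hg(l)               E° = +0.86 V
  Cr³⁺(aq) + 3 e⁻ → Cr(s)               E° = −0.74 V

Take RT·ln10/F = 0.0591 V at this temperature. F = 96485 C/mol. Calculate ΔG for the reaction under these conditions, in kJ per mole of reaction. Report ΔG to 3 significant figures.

With Hg²⁺/Hg reduced at the cathode, E°cell = +0.86 − (−0.74) = +1.60 V and n = 6.
Here Q = [Cr³⁺(aq)]^2 / [Hg²⁺(aq)]^3 = 1.31×10^4 (log Q = 4.118), giving E = +1.60 − (0.0591/6)·(4.118) = +1.5594 V.
ΔG = −nFE = −(6)(96485)(+1.5594) J/mol = −903 kJ/mol.

−903 kJ/mol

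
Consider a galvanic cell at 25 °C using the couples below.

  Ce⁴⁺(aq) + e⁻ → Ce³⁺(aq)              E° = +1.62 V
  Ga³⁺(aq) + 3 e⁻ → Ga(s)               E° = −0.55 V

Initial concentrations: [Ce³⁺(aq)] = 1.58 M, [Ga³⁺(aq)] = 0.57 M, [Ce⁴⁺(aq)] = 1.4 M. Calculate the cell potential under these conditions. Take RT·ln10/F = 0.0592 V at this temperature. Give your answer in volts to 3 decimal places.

The Ce⁴⁺/Ce³⁺ couple has the more positive E°, so it is the cathode; Ga³⁺/Ga is the anode.
E°cell = +1.62 − (−0.55) = +2.17 V, with n = 3 electrons transferred.
Balancing gives 3 Ce⁴⁺(aq) + Ga(s) → 3 Ce³⁺(aq) + Ga³⁺(aq); hence Q = ([Ce³⁺(aq)]^3·[Ga³⁺(aq)]) / [Ce⁴⁺(aq)]^3 = 0.819 (log Q = −0.087).
E = E° − (0.0592/n)·log Q = +2.17 − (0.0592/3)(−0.087) = +2.172 V.

+2.172 V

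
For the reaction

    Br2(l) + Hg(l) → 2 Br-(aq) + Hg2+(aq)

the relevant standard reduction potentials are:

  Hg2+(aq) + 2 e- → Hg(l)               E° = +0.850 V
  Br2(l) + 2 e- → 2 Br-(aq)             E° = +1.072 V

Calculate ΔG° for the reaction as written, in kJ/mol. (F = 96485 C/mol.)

In the reaction as written Br2(l) is reduced, so the Br₂/Br⁻ couple is the cathode and Hg²⁺/Hg is the anode.
E°cell = +1.072 − (+0.850) = +0.222 V; balancing electrons gives n = 2.
ΔG° = −nFE°cell = −(2)(96485)(+0.222) J/mol = −42.8 kJ/mol.

−42.8 kJ/mol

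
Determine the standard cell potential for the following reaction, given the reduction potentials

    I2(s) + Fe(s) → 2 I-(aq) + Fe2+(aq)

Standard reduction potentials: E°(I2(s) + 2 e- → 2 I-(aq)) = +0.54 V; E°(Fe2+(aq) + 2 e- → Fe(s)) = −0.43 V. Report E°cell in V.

+0.97 V

I2(s) gains electrons, so the I₂/I⁻ couple is the cathode; the Fe²⁺/Fe couple is the anode.
E°cell = E°(cathode) − E°(anode) = +0.54 − (−0.43) = +0.97 V.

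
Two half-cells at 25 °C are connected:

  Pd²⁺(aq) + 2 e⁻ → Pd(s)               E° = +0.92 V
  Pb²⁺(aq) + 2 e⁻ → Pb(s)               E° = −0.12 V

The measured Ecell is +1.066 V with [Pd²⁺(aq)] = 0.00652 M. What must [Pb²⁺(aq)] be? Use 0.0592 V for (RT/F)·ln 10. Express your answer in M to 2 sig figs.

0.00086 M

With Pd²⁺/Pd at the cathode and Pb²⁺/Pb at the anode, E°cell = +0.92 − (−0.12) = +1.04 V (n = 2).
Since E = E° − (0.0592/n)·log Q, log Q = n(E° − E)/0.0592 = −0.878.
For Pd²⁺(aq) + Pb(s) → Pd(s) + Pb²⁺(aq), the reaction quotient is Q = [Pb²⁺(aq)] / [Pd²⁺(aq)].
Substituting the known concentrations and solving, log [Pb²⁺(aq)] = −3.064 and [Pb²⁺(aq)] = 0.00086 M.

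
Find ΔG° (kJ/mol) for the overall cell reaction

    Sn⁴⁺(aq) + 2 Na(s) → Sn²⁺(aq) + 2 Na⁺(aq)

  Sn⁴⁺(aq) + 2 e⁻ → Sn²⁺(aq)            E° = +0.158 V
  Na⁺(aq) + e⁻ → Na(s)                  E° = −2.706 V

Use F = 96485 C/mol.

In the reaction as written Sn⁴⁺(aq) is reduced, so the Sn⁴⁺/Sn²⁺ couple is the cathode and Na⁺/Na is the anode.
E°cell = +0.158 − (−2.706) = +2.864 V; balancing electrons gives n = 2.
ΔG° = −nFE°cell = −(2)(96485)(+2.864) J/mol = −553 kJ/mol.

−553 kJ/mol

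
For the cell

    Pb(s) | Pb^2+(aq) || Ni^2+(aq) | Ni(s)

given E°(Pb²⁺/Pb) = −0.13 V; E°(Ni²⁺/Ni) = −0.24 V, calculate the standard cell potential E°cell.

By convention the left-hand electrode in cell notation is the anode (oxidation) and the right-hand electrode is the cathode (reduction).
E°cell = E°(right) − E°(left) = −0.24 − (−0.13) = −0.11 V.
The negative sign shows that, as written, the cell would require an external voltage to drive the reaction.

−0.11 V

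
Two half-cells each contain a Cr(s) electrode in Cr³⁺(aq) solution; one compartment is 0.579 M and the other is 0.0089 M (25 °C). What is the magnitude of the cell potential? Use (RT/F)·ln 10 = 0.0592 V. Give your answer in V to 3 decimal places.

0.036 V

For a concentration cell E°cell = 0, since both electrodes use the same couple.
The compartment with the higher Cr³⁺(aq) concentration (0.579 M) acts as the cathode; ions are reduced there and produced at the dilute (0.0089 M) anode.
With n = 3, Ecell = −(0.0592/3)·log([dilute]/[conc]) = −(0.0592/3)·log(0.0089/0.579) = +0.036 V.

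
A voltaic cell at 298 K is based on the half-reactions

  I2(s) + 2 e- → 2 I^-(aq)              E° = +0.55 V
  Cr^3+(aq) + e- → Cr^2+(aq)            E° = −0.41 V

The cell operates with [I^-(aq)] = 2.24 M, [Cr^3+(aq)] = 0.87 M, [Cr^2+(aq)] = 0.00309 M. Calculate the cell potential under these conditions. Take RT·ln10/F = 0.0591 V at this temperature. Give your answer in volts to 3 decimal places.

The I₂/I⁻ couple has the more positive E°, so it is the cathode; Cr³⁺/Cr²⁺ is the anode.
E°cell = E°cat − E°an = +0.55 − (−0.41) = +0.96 V; n = 2.
For the overall reaction I2(s) + 2 Cr^2+(aq) → 2 I^-(aq) + 2 Cr^3+(aq), Q = ([I^-(aq)]^2·[Cr^3+(aq)]^2) / [Cr^2+(aq)]^2 = 3.98×10^5, giving log Q = 5.600.
E = E° − (0.0591/n)·log Q = +0.96 − (0.0591/2)(5.600) = +0.795 V.

+0.795 V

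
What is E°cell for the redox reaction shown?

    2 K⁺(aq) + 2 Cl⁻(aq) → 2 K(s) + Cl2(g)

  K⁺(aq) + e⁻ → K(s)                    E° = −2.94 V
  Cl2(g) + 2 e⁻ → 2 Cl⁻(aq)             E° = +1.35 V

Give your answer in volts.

−4.29 V

In the reaction as written, K⁺(aq) is reduced (cathode) and Cl2(g) is produced by oxidation at the anode.
E°cell = E°(cathode) − E°(anode) = −2.94 − (+1.35) = −4.29 V.
The negative E°cell means the reaction is non-spontaneous in the direction written.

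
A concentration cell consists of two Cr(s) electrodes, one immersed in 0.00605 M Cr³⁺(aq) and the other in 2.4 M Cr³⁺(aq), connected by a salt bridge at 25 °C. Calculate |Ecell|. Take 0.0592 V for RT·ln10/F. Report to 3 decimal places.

0.051 V

For a concentration cell E°cell = 0, since both electrodes use the same couple.
The compartment with the higher Cr³⁺(aq) concentration (2.4 M) acts as the cathode; ions are reduced there and produced at the dilute (0.00605 M) anode.
With n = 3, Ecell = −(0.0592/3)·log([dilute]/[conc]) = −(0.0592/3)·log(0.00605/2.4) = +0.051 V.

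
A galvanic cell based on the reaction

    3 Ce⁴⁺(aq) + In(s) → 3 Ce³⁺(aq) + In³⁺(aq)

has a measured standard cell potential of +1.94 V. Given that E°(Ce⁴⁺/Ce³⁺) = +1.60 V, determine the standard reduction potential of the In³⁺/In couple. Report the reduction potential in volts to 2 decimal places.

−0.34 V

In the reaction as written the Ce⁴⁺/Ce³⁺ couple is reduced (cathode) and In³⁺/In is oxidized (anode), so E°cell = E°(Ce⁴⁺/Ce³⁺) − E°(In³⁺/In).
E°(In³⁺/In) = E°(cathode) − E°cell = +1.60 − (+1.94) = −0.34 V.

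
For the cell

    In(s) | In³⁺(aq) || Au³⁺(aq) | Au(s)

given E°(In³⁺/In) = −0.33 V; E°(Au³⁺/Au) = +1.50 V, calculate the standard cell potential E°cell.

By convention the left-hand electrode in cell notation is the anode (oxidation) and the right-hand electrode is the cathode (reduction).
E°cell = E°(right) − E°(left) = +1.50 − (−0.33) = +1.83 V.

+1.83 V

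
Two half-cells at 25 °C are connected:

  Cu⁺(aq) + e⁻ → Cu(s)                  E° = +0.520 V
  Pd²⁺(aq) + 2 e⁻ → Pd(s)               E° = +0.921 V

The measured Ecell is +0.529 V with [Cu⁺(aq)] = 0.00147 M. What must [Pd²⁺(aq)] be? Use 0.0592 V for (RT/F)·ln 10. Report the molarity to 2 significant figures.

Pd²⁺/Pd is the cathode (higher E°); E°cell = +0.921 − (+0.520) = +0.401 V with n = 2.
From the Nernst equation, log Q = n(E° − E)/0.0592 = 2·(+0.401 − (+0.529))/0.0592 = −4.324.
For Pd²⁺(aq) + 2 Cu(s) → Pd(s) + 2 Cu⁺(aq), the reaction quotient is Q = [Cu⁺(aq)]^2 / [Pd²⁺(aq)].
Substituting the known concentrations and solving, log [Pd²⁺(aq)] = −1.341 and [Pd²⁺(aq)] = 0.046 M.

0.046 M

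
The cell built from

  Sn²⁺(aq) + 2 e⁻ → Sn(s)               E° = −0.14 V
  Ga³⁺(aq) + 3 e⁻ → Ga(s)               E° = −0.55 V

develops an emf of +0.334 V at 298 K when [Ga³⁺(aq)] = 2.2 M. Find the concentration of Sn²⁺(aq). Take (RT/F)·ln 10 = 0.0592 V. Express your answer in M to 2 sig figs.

0.0046 M

Sn²⁺/Sn is the cathode (higher E°); E°cell = −0.14 − (−0.55) = +0.41 V with n = 6.
Rearranging E = E° − (0.0592/n)·log Q gives log Q = 6(+0.41 − (+0.334))/0.0592 = 7.703.
Balancing electrons gives 3 Sn²⁺(aq) + 2 Ga(s) → 3 Sn(s) + 2 Ga³⁺(aq); thus Q = [Ga³⁺(aq)]^2 / [Sn²⁺(aq)]^3.
Substituting the known concentrations and solving, log [Sn²⁺(aq)] = −2.339 and [Sn²⁺(aq)] = 0.0046 M.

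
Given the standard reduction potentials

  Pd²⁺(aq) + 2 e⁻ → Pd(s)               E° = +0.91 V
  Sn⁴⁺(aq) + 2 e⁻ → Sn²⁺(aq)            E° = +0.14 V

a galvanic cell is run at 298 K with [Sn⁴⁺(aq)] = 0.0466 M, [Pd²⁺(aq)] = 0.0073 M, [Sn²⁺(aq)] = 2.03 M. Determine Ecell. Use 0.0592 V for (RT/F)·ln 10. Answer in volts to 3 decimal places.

+0.755 V

Pd²⁺/Pd is reduced (cathode, E° = +0.91 V) and Sn⁴⁺/Sn²⁺ is oxidized (anode).
The standard potential is +0.91 − (+0.14) = +0.77 V and the balanced reaction transfers n = 2 electrons.
The balanced reaction is Pd²⁺(aq) + Sn²⁺(aq) → Pd(s) + Sn⁴⁺(aq), so Q = [Sn⁴⁺(aq)] / ([Pd²⁺(aq)]·[Sn²⁺(aq)]) = 3.14 and log Q = 0.498.
By the Nernst equation, E = +0.77 − (0.0592/2)·(0.498) = +0.755 V.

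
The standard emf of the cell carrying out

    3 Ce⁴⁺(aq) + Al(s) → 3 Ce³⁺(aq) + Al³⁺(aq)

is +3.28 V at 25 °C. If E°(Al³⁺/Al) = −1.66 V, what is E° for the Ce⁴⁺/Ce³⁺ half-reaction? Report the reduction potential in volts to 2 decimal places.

In the reaction as written the Ce⁴⁺/Ce³⁺ couple is reduced (cathode) and Al³⁺/Al is oxidized (anode), so E°cell = E°(Ce⁴⁺/Ce³⁺) − E°(Al³⁺/Al).
E°(Ce⁴⁺/Ce³⁺) = E°cell + E°(anode) = +3.28 + (−1.66) = +1.62 V.

+1.62 V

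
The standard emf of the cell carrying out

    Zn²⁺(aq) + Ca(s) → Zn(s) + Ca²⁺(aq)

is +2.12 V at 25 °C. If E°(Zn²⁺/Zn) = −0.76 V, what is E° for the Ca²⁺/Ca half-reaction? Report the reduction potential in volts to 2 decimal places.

−2.88 V

In the reaction as written the Zn²⁺/Zn couple is reduced (cathode) and Ca²⁺/Ca is oxidized (anode), so E°cell = E°(Zn²⁺/Zn) − E°(Ca²⁺/Ca).
E°(Ca²⁺/Ca) = E°(cathode) − E°cell = −0.76 − (+2.12) = −2.88 V.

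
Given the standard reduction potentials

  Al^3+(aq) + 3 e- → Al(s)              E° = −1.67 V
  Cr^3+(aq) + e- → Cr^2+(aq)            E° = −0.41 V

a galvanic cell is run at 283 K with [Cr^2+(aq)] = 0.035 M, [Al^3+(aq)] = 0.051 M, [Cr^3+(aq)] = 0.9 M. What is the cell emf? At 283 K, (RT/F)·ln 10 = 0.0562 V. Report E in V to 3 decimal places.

+1.363 V

The Cr³⁺/Cr²⁺ couple has the more positive E°, so it is the cathode; Al³⁺/Al is the anode.
E°cell = E°cat − E°an = −0.41 − (−1.67) = +1.26 V; n = 3.
For the overall reaction 3 Cr^3+(aq) + Al(s) → 3 Cr^2+(aq) + Al^3+(aq), Q = ([Cr^2+(aq)]^3·[Al^3+(aq)]) / [Cr^3+(aq)]^3 = 3×10^−6, giving log Q = −5.523.
Applying E = E° − (RT ln10/nF)·log Q gives +1.26 − (0.0562/3)(−5.523) = +1.363 V.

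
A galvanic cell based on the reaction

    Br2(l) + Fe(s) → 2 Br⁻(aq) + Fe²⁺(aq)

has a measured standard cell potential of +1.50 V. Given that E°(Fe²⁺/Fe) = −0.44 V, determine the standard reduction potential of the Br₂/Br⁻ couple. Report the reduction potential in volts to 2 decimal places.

+1.06 V

In the reaction as written the Br₂/Br⁻ couple is reduced (cathode) and Fe²⁺/Fe is oxidized (anode), so E°cell = E°(Br₂/Br⁻) − E°(Fe²⁺/Fe).
E°(Br₂/Br⁻) = E°cell + E°(anode) = +1.50 + (−0.44) = +1.06 V.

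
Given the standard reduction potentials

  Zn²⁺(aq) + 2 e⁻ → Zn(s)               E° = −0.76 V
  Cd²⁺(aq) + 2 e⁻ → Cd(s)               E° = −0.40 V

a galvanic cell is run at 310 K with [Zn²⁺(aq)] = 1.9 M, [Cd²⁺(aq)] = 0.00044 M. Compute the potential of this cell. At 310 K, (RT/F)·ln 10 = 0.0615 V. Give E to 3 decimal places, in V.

The Cd²⁺/Cd couple has the more positive E°, so it is the cathode; Zn²⁺/Zn is the anode.
The standard potential is −0.40 − (−0.76) = +0.36 V and the balanced reaction transfers n = 2 electrons.
The balanced reaction is Cd²⁺(aq) + Zn(s) → Cd(s) + Zn²⁺(aq), so Q = [Zn²⁺(aq)] / [Cd²⁺(aq)] = 4.32×10^3 and log Q = 3.635.
By the Nernst equation, E = +0.36 − (0.0615/2)·(3.635) = +0.248 V.

+0.248 V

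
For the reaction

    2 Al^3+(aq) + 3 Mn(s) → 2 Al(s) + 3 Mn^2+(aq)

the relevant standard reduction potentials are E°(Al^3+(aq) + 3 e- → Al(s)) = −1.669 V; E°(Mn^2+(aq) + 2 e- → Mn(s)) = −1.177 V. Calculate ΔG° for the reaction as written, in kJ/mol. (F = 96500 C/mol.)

In the reaction as written Al^3+(aq) is reduced, so the Al³⁺/Al couple is the cathode and Mn²⁺/Mn is the anode.
E°cell = −1.669 − (−1.177) = −0.492 V; balancing electrons gives n = 6.
ΔG° = −nFE°cell = −(6)(96500)(−0.492) J/mol = +285 kJ/mol.

+285 kJ/mol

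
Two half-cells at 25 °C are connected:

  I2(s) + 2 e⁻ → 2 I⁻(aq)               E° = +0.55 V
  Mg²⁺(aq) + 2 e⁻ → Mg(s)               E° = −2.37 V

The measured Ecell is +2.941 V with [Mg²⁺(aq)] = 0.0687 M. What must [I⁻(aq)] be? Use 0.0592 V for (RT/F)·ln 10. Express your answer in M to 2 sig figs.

The I₂/I⁻ couple has the larger reduction potential, so it is the cathode: E°cell = +0.55 − (−2.37) = +2.92 V and n = 2.
From the Nernst equation, log Q = n(E° − E)/0.0592 = 2·(+2.92 − (+2.941))/0.0592 = −0.709.
For I2(s) + Mg(s) → 2 I⁻(aq) + Mg²⁺(aq), the reaction quotient is Q = [I⁻(aq)]^2·[Mg²⁺(aq)].
Solving for the unknown gives log [I⁻(aq)] = 0.227, so [I⁻(aq)] ≈ 1.7 M.

1.7 M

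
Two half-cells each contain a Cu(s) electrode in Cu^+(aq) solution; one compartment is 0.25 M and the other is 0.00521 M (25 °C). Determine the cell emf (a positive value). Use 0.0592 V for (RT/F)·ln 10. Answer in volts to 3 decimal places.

0.100 V

For a concentration cell E°cell = 0, since both electrodes use the same couple.
The compartment with the higher Cu^+(aq) concentration (0.25 M) acts as the cathode; ions are reduced there and produced at the dilute (0.00521 M) anode.
With n = 1, Ecell = −(0.0592/1)·log([dilute]/[conc]) = −(0.0592/1)·log(0.00521/0.25) = +0.100 V.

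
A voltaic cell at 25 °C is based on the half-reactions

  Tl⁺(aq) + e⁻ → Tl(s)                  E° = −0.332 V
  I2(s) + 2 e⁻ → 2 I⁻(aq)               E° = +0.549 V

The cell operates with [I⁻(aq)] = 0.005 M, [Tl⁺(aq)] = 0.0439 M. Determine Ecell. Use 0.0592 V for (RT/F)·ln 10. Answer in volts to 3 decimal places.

I₂/I⁻ is reduced (cathode, E° = +0.549 V) and Tl⁺/Tl is oxidized (anode).
E°cell = E°cat − E°an = +0.549 − (−0.332) = +0.881 V; n = 2.
Balancing gives I2(s) + 2 Tl(s) → 2 I⁻(aq) + 2 Tl⁺(aq); hence Q = [I⁻(aq)]^2·[Tl⁺(aq)]^2 = 4.82×10^−8 (log Q = −7.317).
By the Nernst equation, E = +0.881 − (0.0592/2)·(−7.317) = +1.098 V.

+1.098 V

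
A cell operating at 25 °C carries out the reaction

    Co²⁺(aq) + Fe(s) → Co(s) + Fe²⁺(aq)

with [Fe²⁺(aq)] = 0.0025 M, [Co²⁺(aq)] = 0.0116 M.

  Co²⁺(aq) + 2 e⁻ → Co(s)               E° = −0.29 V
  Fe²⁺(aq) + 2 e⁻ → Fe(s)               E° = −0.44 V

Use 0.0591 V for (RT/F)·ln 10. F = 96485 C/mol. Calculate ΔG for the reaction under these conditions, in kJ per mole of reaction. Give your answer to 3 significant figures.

−32.7 kJ/mol

E°cell = −0.29 − (−0.44) = +0.15 V; the balanced reaction transfers n = 2 electrons.
The reaction quotient is [Fe²⁺(aq)] / [Co²⁺(aq)] = 0.216; by Nernst, E = +0.15 − (0.0591/2)(−0.667) = +0.1697 V.
Then ΔG = −nFE = −2 × 96485 × +0.1697 J/mol = −32.7 kJ/mol.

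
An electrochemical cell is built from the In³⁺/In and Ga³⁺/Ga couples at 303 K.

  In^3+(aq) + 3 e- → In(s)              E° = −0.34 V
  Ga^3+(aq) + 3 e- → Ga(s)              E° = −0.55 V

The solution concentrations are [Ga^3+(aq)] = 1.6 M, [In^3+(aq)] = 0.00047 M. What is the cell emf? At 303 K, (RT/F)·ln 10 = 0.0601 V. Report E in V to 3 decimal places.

+0.139 V

The In³⁺/In couple has the more positive E°, so it is the cathode; Ga³⁺/Ga is the anode.
The standard potential is −0.34 − (−0.55) = +0.21 V and the balanced reaction transfers n = 3 electrons.
For the overall reaction In^3+(aq) + Ga(s) → In(s) + Ga^3+(aq), Q = [Ga^3+(aq)] / [In^3+(aq)] = 3.4×10^3, giving log Q = 3.532.
Applying E = E° − (RT ln10/nF)·log Q gives +0.21 − (0.0601/3)(3.532) = +0.139 V.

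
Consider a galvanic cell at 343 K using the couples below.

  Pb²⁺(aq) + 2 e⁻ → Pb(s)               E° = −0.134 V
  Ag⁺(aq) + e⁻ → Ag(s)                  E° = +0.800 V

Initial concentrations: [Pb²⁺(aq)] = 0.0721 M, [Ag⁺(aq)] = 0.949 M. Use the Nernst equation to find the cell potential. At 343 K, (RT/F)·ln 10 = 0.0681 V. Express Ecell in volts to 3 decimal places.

Since E°(Ag⁺/Ag) > E°(Pb²⁺/Pb), Ag⁺/Ag serves as the cathode.
E°cell = E°cat − E°an = +0.800 − (−0.134) = +0.934 V; n = 2.
For the overall reaction 2 Ag⁺(aq) + Pb(s) → 2 Ag(s) + Pb²⁺(aq), Q = [Pb²⁺(aq)] / [Ag⁺(aq)]^2 = 0.0801, giving log Q = −1.097.
By the Nernst equation, E = +0.934 − (0.0681/2)·(−1.097) = +0.971 V.

+0.971 V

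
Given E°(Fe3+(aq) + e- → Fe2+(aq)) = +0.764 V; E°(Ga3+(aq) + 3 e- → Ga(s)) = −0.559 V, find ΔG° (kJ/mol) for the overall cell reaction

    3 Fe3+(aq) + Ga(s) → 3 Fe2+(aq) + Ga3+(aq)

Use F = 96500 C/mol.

In the reaction as written Fe3+(aq) is reduced, so the Fe³⁺/Fe²⁺ couple is the cathode and Ga³⁺/Ga is the anode.
E°cell = +0.764 − (−0.559) = +1.323 V; balancing electrons gives n = 3.
ΔG° = −nFE°cell = −(3)(96500)(+1.323) J/mol = −383 kJ/mol.

−383 kJ/mol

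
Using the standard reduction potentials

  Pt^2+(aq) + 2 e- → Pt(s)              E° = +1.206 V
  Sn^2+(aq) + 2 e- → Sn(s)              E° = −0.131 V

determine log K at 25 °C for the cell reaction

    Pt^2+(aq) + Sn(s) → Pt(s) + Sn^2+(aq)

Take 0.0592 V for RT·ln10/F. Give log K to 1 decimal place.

log K = 45.2

The Pt²⁺/Pt couple is reduced (cathode); E°cell = +1.206 − (−0.131) = +1.337 V with n = 2.
At equilibrium E = 0, so log K = nE°cell / 0.0592 = (2)(+1.337) / 0.0592 = 45.2.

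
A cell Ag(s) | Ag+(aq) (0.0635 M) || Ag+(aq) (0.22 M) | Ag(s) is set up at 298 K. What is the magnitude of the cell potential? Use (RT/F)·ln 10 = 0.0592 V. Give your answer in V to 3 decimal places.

For a concentration cell E°cell = 0, since both electrodes use the same couple.
The compartment with the higher Ag+(aq) concentration (0.22 M) acts as the cathode; ions are reduced there and produced at the dilute (0.0635 M) anode.
With n = 1, Ecell = −(0.0592/1)·log([dilute]/[conc]) = −(0.0592/1)·log(0.0635/0.22) = +0.032 V.

0.032 V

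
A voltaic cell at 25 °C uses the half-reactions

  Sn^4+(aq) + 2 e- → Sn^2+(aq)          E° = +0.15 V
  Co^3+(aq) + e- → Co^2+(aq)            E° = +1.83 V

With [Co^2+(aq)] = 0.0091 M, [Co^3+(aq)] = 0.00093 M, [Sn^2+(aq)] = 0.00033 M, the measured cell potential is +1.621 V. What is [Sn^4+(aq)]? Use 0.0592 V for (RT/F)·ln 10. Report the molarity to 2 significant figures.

With Co³⁺/Co²⁺ at the cathode and Sn⁴⁺/Sn²⁺ at the anode, E°cell = +1.83 − (+0.15) = +1.68 V (n = 2).
Since E = E° − (0.0592/n)·log Q, log Q = n(E° − E)/0.0592 = 1.993.
For 2 Co^3+(aq) + Sn^2+(aq) → 2 Co^2+(aq) + Sn^4+(aq), the reaction quotient is Q = ([Co^2+(aq)]^2·[Sn^4+(aq)]) / ([Co^3+(aq)]^2·[Sn^2+(aq)]).
Substituting the known concentrations and solving, log [Sn^4+(aq)] = −3.470 and [Sn^4+(aq)] = 0.00034 M.

0.00034 M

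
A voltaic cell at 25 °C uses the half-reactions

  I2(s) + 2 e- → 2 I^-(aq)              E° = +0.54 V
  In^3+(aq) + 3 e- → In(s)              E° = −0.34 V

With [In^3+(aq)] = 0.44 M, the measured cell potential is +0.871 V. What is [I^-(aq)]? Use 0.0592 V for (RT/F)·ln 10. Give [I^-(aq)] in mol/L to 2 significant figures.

1.9 M

I₂/I⁻ is the cathode (higher E°); E°cell = +0.54 − (−0.34) = +0.88 V with n = 6.
From the Nernst equation, log Q = n(E° − E)/0.0592 = 6·(+0.88 − (+0.871))/0.0592 = 0.912.
For 3 I2(s) + 2 In(s) → 6 I^-(aq) + 2 In^3+(aq), the reaction quotient is Q = [I^-(aq)]^6·[In^3+(aq)]^2.
Substituting the known concentrations and solving, log [I^-(aq)] = 0.271 and [I^-(aq)] = 1.9 M.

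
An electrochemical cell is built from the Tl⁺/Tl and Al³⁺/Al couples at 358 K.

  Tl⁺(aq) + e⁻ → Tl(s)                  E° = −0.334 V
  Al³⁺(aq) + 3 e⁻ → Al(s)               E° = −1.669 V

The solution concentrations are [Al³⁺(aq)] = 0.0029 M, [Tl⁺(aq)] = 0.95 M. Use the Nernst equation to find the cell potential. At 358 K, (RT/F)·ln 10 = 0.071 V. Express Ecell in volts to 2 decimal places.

+1.39 V

The Tl⁺/Tl couple has the more positive E°, so it is the cathode; Al³⁺/Al is the anode.
E°cell = −0.334 − (−1.669) = +1.335 V, with n = 3 electrons transferred.
For the overall reaction 3 Tl⁺(aq) + Al(s) → 3 Tl(s) + Al³⁺(aq), Q = [Al³⁺(aq)] / [Tl⁺(aq)]^3 = 0.00338, giving log Q = −2.471.
Applying E = E° − (RT ln10/nF)·log Q gives +1.335 − (0.071/3)(−2.471) = +1.39 V.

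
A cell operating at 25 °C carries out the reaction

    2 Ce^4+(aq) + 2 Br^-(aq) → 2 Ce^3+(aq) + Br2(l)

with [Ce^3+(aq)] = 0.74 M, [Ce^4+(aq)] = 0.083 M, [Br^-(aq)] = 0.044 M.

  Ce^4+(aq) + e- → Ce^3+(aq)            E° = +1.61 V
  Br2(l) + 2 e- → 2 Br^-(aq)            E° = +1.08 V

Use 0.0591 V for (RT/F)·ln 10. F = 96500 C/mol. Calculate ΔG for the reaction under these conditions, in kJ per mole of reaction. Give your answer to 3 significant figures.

E°cell = +1.61 − (+1.08) = +0.53 V; the balanced reaction transfers n = 2 electrons.
The reaction quotient is [Ce^3+(aq)]^2 / ([Ce^4+(aq)]^2·[Br^-(aq)]^2) = 4.11×10^4; by Nernst, E = +0.53 − (0.0591/2)(4.613) = +0.3937 V.
ΔG = −nFE = −(2)(96500)(+0.3937) J/mol = −76.0 kJ/mol.

−76.0 kJ/mol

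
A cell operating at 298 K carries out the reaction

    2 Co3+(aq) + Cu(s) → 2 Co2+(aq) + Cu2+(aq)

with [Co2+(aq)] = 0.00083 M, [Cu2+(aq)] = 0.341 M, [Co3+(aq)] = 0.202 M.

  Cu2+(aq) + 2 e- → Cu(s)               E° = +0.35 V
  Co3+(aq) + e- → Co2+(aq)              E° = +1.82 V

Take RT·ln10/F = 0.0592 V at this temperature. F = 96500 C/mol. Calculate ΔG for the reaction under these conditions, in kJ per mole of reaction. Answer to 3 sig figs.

With Co³⁺/Co²⁺ reduced at the cathode, E°cell = +1.82 − (+0.35) = +1.47 V and n = 2.
The reaction quotient is ([Co2+(aq)]^2·[Cu2+(aq)]) / [Co3+(aq)]^2 = 5.76×10^−6; by Nernst, E = +1.47 − (0.0592/2)(−5.240) = +1.6251 V.
Then ΔG = −nFE = −2 × 96500 × +1.6251 J/mol = −314 kJ/mol.

−314 kJ/mol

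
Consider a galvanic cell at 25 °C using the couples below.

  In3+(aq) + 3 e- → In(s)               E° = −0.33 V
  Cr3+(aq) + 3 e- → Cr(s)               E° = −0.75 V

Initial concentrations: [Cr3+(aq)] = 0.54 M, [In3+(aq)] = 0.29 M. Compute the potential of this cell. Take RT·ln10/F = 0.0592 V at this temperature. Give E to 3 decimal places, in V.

+0.415 V

The In³⁺/In couple has the more positive E°, so it is the cathode; Cr³⁺/Cr is the anode.
E°cell = E°cat − E°an = −0.33 − (−0.75) = +0.42 V; n = 3.
The balanced reaction is In3+(aq) + Cr(s) → In(s) + Cr3+(aq), so Q = [Cr3+(aq)] / [In3+(aq)] = 1.86 and log Q = 0.270.
Applying E = E° − (RT ln10/nF)·log Q gives +0.42 − (0.0592/3)(0.270) = +0.415 V.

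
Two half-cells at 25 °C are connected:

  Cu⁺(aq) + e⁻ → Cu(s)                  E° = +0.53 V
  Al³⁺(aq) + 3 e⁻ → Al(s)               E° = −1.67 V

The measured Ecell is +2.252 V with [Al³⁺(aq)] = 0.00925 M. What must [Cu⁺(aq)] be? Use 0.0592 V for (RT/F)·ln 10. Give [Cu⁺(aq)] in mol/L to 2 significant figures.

Cu⁺/Cu is the cathode (higher E°); E°cell = +0.53 − (−1.67) = +2.20 V with n = 3.
Since E = E° − (0.0592/n)·log Q, log Q = n(E° − E)/0.0592 = −2.635.
The balanced reaction is 3 Cu⁺(aq) + Al(s) → 3 Cu(s) + Al³⁺(aq), so Q = [Al³⁺(aq)] / [Cu⁺(aq)]^3.
Isolating [Cu⁺(aq)] in Q = 10^{−2.635} yields log [Cu⁺(aq)] = 0.200, i.e. 1.6 M.

1.6 M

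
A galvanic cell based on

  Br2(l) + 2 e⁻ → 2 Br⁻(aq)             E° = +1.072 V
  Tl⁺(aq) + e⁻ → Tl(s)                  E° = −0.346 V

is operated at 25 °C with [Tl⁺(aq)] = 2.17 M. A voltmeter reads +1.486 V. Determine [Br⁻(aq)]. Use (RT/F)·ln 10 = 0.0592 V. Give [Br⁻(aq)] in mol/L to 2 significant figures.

With Br₂/Br⁻ at the cathode and Tl⁺/Tl at the anode, E°cell = +1.072 − (−0.346) = +1.418 V (n = 2).
From the Nernst equation, log Q = n(E° − E)/0.0592 = 2·(+1.418 − (+1.486))/0.0592 = −2.297.
Balancing electrons gives Br2(l) + 2 Tl(s) → 2 Br⁻(aq) + 2 Tl⁺(aq); thus Q = [Br⁻(aq)]^2·[Tl⁺(aq)]^2.
Isolating [Br⁻(aq)] in Q = 10^{−2.297} yields log [Br⁻(aq)] = −1.485, i.e. 0.033 M.

0.033 M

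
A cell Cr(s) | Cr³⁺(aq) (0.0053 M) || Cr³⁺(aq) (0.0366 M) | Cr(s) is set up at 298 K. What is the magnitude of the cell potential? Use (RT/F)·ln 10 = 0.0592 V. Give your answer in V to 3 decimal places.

For a concentration cell E°cell = 0, since both electrodes use the same couple.
The compartment with the higher Cr³⁺(aq) concentration (0.0366 M) acts as the cathode; ions are reduced there and produced at the dilute (0.0053 M) anode.
With n = 3, Ecell = −(0.0592/3)·log([dilute]/[conc]) = −(0.0592/3)·log(0.0053/0.0366) = +0.017 V.

0.017 V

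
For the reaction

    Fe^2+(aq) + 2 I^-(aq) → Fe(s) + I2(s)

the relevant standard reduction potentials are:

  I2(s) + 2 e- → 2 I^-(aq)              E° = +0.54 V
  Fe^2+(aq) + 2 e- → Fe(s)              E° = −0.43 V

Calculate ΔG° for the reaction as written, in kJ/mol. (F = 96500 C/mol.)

+187 kJ/mol

In the reaction as written Fe^2+(aq) is reduced, so the Fe²⁺/Fe couple is the cathode and I₂/I⁻ is the anode.
E°cell = −0.43 − (+0.54) = −0.97 V; balancing electrons gives n = 2.
ΔG° = −nFE°cell = −(2)(96500)(−0.97) J/mol = +187 kJ/mol.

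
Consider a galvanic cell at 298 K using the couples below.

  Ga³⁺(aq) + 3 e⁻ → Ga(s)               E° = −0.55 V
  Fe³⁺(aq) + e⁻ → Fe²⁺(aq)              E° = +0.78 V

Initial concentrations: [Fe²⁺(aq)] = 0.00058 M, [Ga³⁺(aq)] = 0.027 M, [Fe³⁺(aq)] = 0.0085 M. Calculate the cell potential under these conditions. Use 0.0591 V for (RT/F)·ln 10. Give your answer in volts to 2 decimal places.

+1.43 V

The Fe³⁺/Fe²⁺ couple has the more positive E°, so it is the cathode; Ga³⁺/Ga is the anode.
The standard potential is +0.78 − (−0.55) = +1.33 V and the balanced reaction transfers n = 3 electrons.
For the overall reaction 3 Fe³⁺(aq) + Ga(s) → 3 Fe²⁺(aq) + Ga³⁺(aq), Q = ([Fe²⁺(aq)]^3·[Ga³⁺(aq)]) / [Fe³⁺(aq)]^3 = 8.58×10^−6, giving log Q = −5.067.
By the Nernst equation, E = +1.33 − (0.0591/3)·(−5.067) = +1.43 V.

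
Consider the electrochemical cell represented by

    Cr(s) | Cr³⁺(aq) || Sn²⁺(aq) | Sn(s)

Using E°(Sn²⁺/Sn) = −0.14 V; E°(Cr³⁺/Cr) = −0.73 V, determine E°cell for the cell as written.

By convention the left-hand electrode in cell notation is the anode (oxidation) and the right-hand electrode is the cathode (reduction).
E°cell = E°(right) − E°(left) = −0.14 − (−0.73) = +0.59 V.

+0.59 V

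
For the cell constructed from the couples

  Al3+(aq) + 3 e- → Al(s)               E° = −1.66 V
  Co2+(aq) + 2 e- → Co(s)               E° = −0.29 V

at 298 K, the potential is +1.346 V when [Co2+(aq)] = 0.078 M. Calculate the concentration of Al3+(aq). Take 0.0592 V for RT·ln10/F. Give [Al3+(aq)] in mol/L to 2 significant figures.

0.36 M

Co²⁺/Co is the cathode (higher E°); E°cell = −0.29 − (−1.66) = +1.37 V with n = 6.
Since E = E° − (0.0592/n)·log Q, log Q = n(E° − E)/0.0592 = 2.432.
For 3 Co2+(aq) + 2 Al(s) → 3 Co(s) + 2 Al3+(aq), the reaction quotient is Q = [Al3+(aq)]^2 / [Co2+(aq)]^3.
Substituting the known concentrations and solving, log [Al3+(aq)] = −0.446 and [Al3+(aq)] = 0.36 M.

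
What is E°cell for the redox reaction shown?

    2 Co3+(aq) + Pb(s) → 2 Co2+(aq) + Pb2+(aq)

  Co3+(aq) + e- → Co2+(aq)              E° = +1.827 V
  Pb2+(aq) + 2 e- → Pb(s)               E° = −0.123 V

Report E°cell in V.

+1.950 V

Co3+(aq) gains electrons, so the Co³⁺/Co²⁺ couple is the cathode; the Pb²⁺/Pb couple is the anode.
E°cell = E°(cathode) − E°(anode) = +1.827 − (−0.123) = +1.950 V.
The positive value indicates the reaction is spontaneous as written.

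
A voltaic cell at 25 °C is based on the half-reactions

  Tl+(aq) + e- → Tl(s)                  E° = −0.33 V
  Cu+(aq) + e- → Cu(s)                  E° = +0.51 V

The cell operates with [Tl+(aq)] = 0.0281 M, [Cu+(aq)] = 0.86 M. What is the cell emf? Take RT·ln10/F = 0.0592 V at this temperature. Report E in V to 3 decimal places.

+0.928 V

Cu⁺/Cu is reduced (cathode, E° = +0.51 V) and Tl⁺/Tl is oxidized (anode).
E°cell = +0.51 − (−0.33) = +0.84 V, with n = 1 electron transferred.
For the overall reaction Cu+(aq) + Tl(s) → Cu(s) + Tl+(aq), Q = [Tl+(aq)] / [Cu+(aq)] = 0.0327, giving log Q = −1.486.
By the Nernst equation, E = +0.84 − (0.0592/1)·(−1.486) = +0.928 V.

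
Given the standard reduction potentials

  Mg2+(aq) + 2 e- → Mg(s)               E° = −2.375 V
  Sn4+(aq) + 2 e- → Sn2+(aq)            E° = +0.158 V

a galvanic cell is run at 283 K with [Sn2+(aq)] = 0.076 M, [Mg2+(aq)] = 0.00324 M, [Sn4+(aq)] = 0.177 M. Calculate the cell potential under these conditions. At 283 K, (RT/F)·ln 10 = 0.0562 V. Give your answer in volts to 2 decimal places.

+2.61 V

Since E°(Sn⁴⁺/Sn²⁺) > E°(Mg²⁺/Mg), Sn⁴⁺/Sn²⁺ serves as the cathode.
E°cell = E°cat − E°an = +0.158 − (−2.375) = +2.533 V; n = 2.
For the overall reaction Sn4+(aq) + Mg(s) → Sn2+(aq) + Mg2+(aq), Q = ([Sn2+(aq)]·[Mg2+(aq)]) / [Sn4+(aq)] = 0.00139, giving log Q = −2.857.
By the Nernst equation, E = +2.533 − (0.0562/2)·(−2.857) = +2.61 V.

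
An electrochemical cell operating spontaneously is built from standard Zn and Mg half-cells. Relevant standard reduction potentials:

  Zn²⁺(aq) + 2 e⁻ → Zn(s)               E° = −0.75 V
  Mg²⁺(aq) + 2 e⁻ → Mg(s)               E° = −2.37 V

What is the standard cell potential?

+1.62 V

The Zn²⁺/Zn couple has the higher E°, so Zn ion is reduced (cathode) and Mg is oxidized (anode).
E°cell = E°(cathode) − E°(anode) = −0.75 − (−2.37) = +1.62 V.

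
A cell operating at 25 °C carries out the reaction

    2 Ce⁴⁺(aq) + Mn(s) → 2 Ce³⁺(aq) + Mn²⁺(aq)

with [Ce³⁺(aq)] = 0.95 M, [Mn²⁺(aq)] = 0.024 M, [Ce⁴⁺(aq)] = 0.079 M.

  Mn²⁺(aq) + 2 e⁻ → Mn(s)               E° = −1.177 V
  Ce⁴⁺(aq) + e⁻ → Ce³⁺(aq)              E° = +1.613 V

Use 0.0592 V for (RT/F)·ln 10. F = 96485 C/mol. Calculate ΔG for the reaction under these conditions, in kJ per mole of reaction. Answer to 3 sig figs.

−535 kJ/mol

The standard cell potential is +1.613 − (−1.177) = +2.790 V, with n = 2 electrons in the balanced equation.
The reaction quotient is ([Ce³⁺(aq)]^2·[Mn²⁺(aq)]) / [Ce⁴⁺(aq)]^2 = 3.47; by Nernst, E = +2.790 − (0.0592/2)(0.540) = +2.7740 V.
Then ΔG = −nFE = −2 × 96485 × +2.7740 J/mol = −535 kJ/mol.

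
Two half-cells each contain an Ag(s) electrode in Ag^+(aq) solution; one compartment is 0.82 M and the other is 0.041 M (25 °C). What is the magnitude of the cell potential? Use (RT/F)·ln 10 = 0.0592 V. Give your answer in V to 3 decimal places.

For a concentration cell E°cell = 0, since both electrodes use the same couple.
The compartment with the higher Ag^+(aq) concentration (0.82 M) acts as the cathode; ions are reduced there and produced at the dilute (0.041 M) anode.
With n = 1, Ecell = −(0.0592/1)·log([dilute]/[conc]) = −(0.0592/1)·log(0.041/0.82) = +0.077 V.

0.077 V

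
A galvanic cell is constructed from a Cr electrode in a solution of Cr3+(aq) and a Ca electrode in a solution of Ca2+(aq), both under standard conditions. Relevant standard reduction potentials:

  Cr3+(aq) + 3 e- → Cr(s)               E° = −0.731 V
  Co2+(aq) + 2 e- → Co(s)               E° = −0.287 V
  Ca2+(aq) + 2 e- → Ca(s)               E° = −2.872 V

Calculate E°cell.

Of the two couples in this cell, the one with the more positive reduction potential is reduced at the cathode: here that is Cr³⁺/Cr (−0.731 V); Ca²⁺/Ca (−2.872 V) is the anode.
E°cell = E°(cathode) − E°(anode) = −0.731 − (−2.872) = +2.141 V.

+2.141 V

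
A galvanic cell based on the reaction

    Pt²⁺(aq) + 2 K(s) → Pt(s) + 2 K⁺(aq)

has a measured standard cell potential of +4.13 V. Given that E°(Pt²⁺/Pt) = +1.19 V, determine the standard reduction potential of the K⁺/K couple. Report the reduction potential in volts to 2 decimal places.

−2.94 V

In the reaction as written the Pt²⁺/Pt couple is reduced (cathode) and K⁺/K is oxidized (anode), so E°cell = E°(Pt²⁺/Pt) − E°(K⁺/K).
E°(K⁺/K) = E°(cathode) − E°cell = +1.19 − (+4.13) = −2.94 V.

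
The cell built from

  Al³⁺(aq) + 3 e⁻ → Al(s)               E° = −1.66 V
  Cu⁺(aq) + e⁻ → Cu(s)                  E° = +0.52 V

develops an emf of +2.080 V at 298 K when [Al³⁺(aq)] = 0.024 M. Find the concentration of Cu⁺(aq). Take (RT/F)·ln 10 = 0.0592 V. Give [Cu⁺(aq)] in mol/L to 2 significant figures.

0.0059 M

With Cu⁺/Cu at the cathode and Al³⁺/Al at the anode, E°cell = +0.52 − (−1.66) = +2.18 V (n = 3).
Since E = E° − (0.0592/n)·log Q, log Q = n(E° − E)/0.0592 = 5.068.
For 3 Cu⁺(aq) + Al(s) → 3 Cu(s) + Al³⁺(aq), the reaction quotient is Q = [Al³⁺(aq)] / [Cu⁺(aq)]^3.
Substituting the known concentrations and solving, log [Cu⁺(aq)] = −2.229 and [Cu⁺(aq)] = 0.0059 M.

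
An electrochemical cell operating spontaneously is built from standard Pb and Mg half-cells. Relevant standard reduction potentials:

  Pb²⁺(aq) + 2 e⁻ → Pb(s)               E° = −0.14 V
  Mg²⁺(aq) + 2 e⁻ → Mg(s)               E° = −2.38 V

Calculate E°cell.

The Pb²⁺/Pb couple has the higher E°, so Pb ion is reduced (cathode) and Mg is oxidized (anode).
E°cell = E°(cathode) − E°(anode) = −0.14 − (−2.38) = +2.24 V.

+2.24 V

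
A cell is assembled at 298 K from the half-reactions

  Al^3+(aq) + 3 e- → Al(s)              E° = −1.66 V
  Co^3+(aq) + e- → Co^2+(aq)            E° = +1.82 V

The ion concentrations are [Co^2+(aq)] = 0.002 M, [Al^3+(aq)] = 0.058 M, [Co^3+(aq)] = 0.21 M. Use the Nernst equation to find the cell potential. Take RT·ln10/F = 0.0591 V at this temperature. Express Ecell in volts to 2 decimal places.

+3.62 V

Co³⁺/Co²⁺ is reduced (cathode, E° = +1.82 V) and Al³⁺/Al is oxidized (anode).
E°cell = E°cat − E°an = +1.82 − (−1.66) = +3.48 V; n = 3.
Balancing gives 3 Co^3+(aq) + Al(s) → 3 Co^2+(aq) + Al^3+(aq); hence Q = ([Co^2+(aq)]^3·[Al^3+(aq)]) / [Co^3+(aq)]^3 = 5.01×10^−8 (log Q = −7.300).
E = E° − (0.0591/n)·log Q = +3.48 − (0.0591/3)(−7.300) = +3.62 V.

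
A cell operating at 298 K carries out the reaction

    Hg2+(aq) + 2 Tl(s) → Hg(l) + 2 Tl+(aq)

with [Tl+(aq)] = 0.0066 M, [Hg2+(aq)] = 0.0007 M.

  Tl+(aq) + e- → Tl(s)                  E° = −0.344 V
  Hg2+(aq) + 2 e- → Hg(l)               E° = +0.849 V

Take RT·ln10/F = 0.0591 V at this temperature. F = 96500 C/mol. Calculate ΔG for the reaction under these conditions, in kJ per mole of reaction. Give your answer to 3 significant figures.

−237 kJ/mol

E°cell = +0.849 − (−0.344) = +1.193 V; the balanced reaction transfers n = 2 electrons.
The reaction quotient is [Tl+(aq)]^2 / [Hg2+(aq)] = 0.0622; by Nernst, E = +1.193 − (0.0591/2)(−1.206) = +1.2286 V.
Finally ΔG = −nFE = −(2)(96500 C/mol)(+1.2286 V) = −237 kJ/mol.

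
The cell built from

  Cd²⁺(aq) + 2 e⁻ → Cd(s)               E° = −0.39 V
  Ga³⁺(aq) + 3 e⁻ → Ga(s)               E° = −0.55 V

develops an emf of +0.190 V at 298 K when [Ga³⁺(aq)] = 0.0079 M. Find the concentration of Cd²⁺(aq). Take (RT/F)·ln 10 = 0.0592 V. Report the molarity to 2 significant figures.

0.41 M

The Cd²⁺/Cd couple has the larger reduction potential, so it is the cathode: E°cell = −0.39 − (−0.55) = +0.16 V and n = 6.
From the Nernst equation, log Q = n(E° − E)/0.0592 = 6·(+0.16 − (+0.190))/0.0592 = −3.041.
For 3 Cd²⁺(aq) + 2 Ga(s) → 3 Cd(s) + 2 Ga³⁺(aq), the reaction quotient is Q = [Ga³⁺(aq)]^2 / [Cd²⁺(aq)]^3.
Isolating [Cd²⁺(aq)] in Q = 10^{−3.041} yields log [Cd²⁺(aq)] = −0.388, i.e. 0.41 M.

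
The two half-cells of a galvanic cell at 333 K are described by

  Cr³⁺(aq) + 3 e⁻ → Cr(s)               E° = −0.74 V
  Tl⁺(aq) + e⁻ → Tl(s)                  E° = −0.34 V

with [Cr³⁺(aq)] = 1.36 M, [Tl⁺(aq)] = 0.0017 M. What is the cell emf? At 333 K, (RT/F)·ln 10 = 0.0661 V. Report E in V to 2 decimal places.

The Tl⁺/Tl couple has the more positive E°, so it is the cathode; Cr³⁺/Cr is the anode.
E°cell = E°cat − E°an = −0.34 − (−0.74) = +0.40 V; n = 3.
Balancing gives 3 Tl⁺(aq) + Cr(s) → 3 Tl(s) + Cr³⁺(aq); hence Q = [Cr³⁺(aq)] / [Tl⁺(aq)]^3 = 2.77×10^8 (log Q = 8.442).
By the Nernst equation, E = +0.40 − (0.0661/3)·(8.442) = +0.21 V.

+0.21 V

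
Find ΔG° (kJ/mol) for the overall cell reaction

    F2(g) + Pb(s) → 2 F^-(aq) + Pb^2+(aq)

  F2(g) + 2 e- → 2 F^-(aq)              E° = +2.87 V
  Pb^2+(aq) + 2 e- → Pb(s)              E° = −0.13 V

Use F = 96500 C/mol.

In the reaction as written F2(g) is reduced, so the F₂/F⁻ couple is the cathode and Pb²⁺/Pb is the anode.
E°cell = +2.87 − (−0.13) = +3.00 V; balancing electrons gives n = 2.
ΔG° = −nFE°cell = −(2)(96500)(+3.00) J/mol = −579 kJ/mol.

−579 kJ/mol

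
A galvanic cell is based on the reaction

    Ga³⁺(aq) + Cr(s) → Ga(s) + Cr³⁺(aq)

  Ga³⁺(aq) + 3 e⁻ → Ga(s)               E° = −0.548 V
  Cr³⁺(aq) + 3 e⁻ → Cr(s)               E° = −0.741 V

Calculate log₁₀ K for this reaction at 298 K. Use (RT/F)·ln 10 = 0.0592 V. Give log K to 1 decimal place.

The Ga³⁺/Ga couple is reduced (cathode); E°cell = −0.548 − (−0.741) = +0.193 V with n = 3.
At equilibrium E = 0, so log K = nE°cell / 0.0592 = (3)(+0.193) / 0.0592 = 9.8.

log K = 9.8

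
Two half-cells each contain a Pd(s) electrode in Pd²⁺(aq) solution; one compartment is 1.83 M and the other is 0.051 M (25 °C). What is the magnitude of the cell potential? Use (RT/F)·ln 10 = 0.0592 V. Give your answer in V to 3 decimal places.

0.046 V

For a concentration cell E°cell = 0, since both electrodes use the same couple.
The compartment with the higher Pd²⁺(aq) concentration (1.83 M) acts as the cathode; ions are reduced there and produced at the dilute (0.051 M) anode.
With n = 2, Ecell = −(0.0592/2)·log([dilute]/[conc]) = −(0.0592/2)·log(0.051/1.83) = +0.046 V.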